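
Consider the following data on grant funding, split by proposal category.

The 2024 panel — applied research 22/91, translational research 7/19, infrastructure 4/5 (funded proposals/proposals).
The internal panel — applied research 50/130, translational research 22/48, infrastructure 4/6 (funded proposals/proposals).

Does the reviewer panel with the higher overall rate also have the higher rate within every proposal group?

Applied research: the 2024 panel 22/91 = 24.2%, the internal panel 50/130 = 38.5% → the internal panel
Translational research: the 2024 panel 7/19 = 36.8%, the internal panel 22/48 = 45.8% → the internal panel
Infrastructure: the 2024 panel 4/5 = 80.0%, the internal panel 4/6 = 66.7% → the 2024 panel
Overall: the 2024 panel 33/115 = 28.7%, the internal panel 76/184 = 41.3% → the internal panel
Neither sweeps: the 2024 panel wins 1 of 3 groups, the internal panel wins 2. The internal panel wins overall but not every group — no Simpson reversal.

No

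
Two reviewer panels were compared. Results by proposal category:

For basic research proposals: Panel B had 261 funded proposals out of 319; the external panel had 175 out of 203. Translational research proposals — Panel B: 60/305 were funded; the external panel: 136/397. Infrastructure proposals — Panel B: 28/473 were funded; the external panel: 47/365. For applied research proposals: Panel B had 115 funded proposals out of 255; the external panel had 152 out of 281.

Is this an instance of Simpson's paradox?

No

Basic research: Panel B 261/319 = 81.8%, the external panel 175/203 = 86.2% → the external panel
Translational research: Panel B 60/305 = 19.7%, the external panel 136/397 = 34.3% → the external panel
Infrastructure: Panel B 28/473 = 5.9%, the external panel 47/365 = 12.9% → the external panel
Applied research: Panel B 115/255 = 45.1%, the external panel 152/281 = 54.1% → the external panel
Overall: Panel B 464/1352 = 34.3%, the external panel 510/1246 = 40.9% → the external panel
The external panel wins overall and in every proposal group — no reversal.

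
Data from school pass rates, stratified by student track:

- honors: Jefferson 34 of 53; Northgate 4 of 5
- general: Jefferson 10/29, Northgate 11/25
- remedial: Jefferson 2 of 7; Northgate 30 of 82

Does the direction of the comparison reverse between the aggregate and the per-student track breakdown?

Yes

Honors: Jefferson 34/53 = 64.2%, Northgate 4/5 = 80.0% → Northgate
General: Jefferson 10/29 = 34.5%, Northgate 11/25 = 44.0% → Northgate
Remedial: Jefferson 2/7 = 28.6%, Northgate 30/82 = 36.6% → Northgate
Overall: Jefferson 46/89 = 51.7%, Northgate 45/112 = 40.2% → Jefferson
Northgate wins each student group but Jefferson wins overall — the comparison reverses. Northgate's students skew toward remedial, which has a lower base rate.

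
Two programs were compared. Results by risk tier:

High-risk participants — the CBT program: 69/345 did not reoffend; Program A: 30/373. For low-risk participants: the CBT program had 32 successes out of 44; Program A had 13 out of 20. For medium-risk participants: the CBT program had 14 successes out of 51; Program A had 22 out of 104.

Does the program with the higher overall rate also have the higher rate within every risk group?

Yes

High-risk: the CBT program 69/345 = 20.0%, Program A 30/373 = 8.0% → the CBT program
Low-risk: the CBT program 32/44 = 72.7%, Program A 13/20 = 65.0% → the CBT program
Medium-risk: the CBT program 14/51 = 27.5%, Program A 22/104 = 21.2% → the CBT program
Overall: the CBT program 115/440 = 26.1%, Program A 65/497 = 13.1% → the CBT program
The CBT program wins overall and in every risk group — no reversal.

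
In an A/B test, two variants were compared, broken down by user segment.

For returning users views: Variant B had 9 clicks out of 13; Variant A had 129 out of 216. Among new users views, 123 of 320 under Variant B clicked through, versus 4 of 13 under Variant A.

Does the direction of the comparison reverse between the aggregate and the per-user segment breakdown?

Returning users: Variant B 9/13 = 69.2%, Variant A 129/216 = 59.7% → Variant B
New users: Variant B 123/320 = 38.4%, Variant A 4/13 = 30.8% → Variant B
Overall: Variant B 132/333 = 39.6%, Variant A 133/229 = 58.1% → Variant A
Variant B wins each user group but Variant A wins overall — the comparison reverses. Variant B's views skew toward new users, which has a lower base rate.

Yes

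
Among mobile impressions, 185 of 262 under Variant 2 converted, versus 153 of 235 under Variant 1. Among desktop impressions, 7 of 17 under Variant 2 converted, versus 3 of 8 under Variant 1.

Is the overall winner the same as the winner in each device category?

Mobile: Variant 2 185/262 = 70.6%, Variant 1 153/235 = 65.1% → Variant 2
Desktop: Variant 2 7/17 = 41.2%, Variant 1 3/8 = 37.5% → Variant 2
Overall: Variant 2 192/279 = 68.8%, Variant 1 156/243 = 64.2% → Variant 2
Variant 2 wins overall and in every device group — no reversal.

Yes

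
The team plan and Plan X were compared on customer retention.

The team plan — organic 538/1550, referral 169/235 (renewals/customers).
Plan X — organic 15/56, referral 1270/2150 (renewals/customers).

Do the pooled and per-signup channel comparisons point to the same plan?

Organic: the team plan 538/1550 = 34.7%, Plan X 15/56 = 26.8% → the team plan
Referral: the team plan 169/235 = 71.9%, Plan X 1270/2150 = 59.1% → the team plan
Overall: the team plan 707/1785 = 39.6%, Plan X 1285/2206 = 58.3% → Plan X
The team plan wins each signup group but Plan X wins overall — the comparison reverses. The team plan's customers skew toward organic, which has a lower base rate.

No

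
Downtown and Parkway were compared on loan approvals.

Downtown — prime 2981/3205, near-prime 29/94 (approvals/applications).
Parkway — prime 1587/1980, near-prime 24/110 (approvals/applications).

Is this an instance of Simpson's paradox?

No

Prime: Downtown 2981/3205 = 93.0%, Parkway 1587/1980 = 80.2% → Downtown
Near-prime: Downtown 29/94 = 30.9%, Parkway 24/110 = 21.8% → Downtown
Overall: Downtown 3010/3299 = 91.2%, Parkway 1611/2090 = 77.1% → Downtown
Downtown wins overall and in every credit group — no reversal.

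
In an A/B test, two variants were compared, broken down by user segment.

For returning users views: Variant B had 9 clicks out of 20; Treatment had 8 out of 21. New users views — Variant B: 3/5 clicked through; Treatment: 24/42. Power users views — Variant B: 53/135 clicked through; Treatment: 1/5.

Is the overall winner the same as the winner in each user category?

No

Returning users: Variant B 9/20 = 45.0%, Treatment 8/21 = 38.1% → Variant B
New users: Variant B 3/5 = 60.0%, Treatment 24/42 = 57.1% → Variant B
Power users: Variant B 53/135 = 39.3%, Treatment 1/5 = 20.0% → Variant B
Overall: Variant B 65/160 = 40.6%, Treatment 33/68 = 48.5% → Treatment
Variant B wins each user group but Treatment wins overall — the comparison reverses. Variant B's views skew toward power users, which has a lower base rate.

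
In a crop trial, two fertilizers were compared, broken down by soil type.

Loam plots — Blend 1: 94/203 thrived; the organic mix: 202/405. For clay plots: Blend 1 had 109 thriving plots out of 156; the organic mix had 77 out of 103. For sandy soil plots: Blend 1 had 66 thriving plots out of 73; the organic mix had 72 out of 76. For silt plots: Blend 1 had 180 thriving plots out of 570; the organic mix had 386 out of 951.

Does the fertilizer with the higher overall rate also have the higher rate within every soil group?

Loam: Blend 1 94/203 = 46.3%, the organic mix 202/405 = 49.9% → the organic mix
Clay: Blend 1 109/156 = 69.9%, the organic mix 77/103 = 74.8% → the organic mix
Sandy soil: Blend 1 66/73 = 90.4%, the organic mix 72/76 = 94.7% → the organic mix
Silt: Blend 1 180/570 = 31.6%, the organic mix 386/951 = 40.6% → the organic mix
Overall: Blend 1 449/1002 = 44.8%, the organic mix 737/1535 = 48.0% → the organic mix
The organic mix wins overall and in every soil group — no reversal.

Yes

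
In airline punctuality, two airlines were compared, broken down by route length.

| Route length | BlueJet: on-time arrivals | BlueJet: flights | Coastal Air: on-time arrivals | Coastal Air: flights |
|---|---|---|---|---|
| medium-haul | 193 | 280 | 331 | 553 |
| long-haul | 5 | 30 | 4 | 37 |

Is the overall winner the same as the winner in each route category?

Medium-haul: BlueJet 193/280 = 68.9%, Coastal Air 331/553 = 59.9% → BlueJet
Long-haul: BlueJet 5/30 = 16.7%, Coastal Air 4/37 = 10.8% → BlueJet
Overall: BlueJet 198/310 = 63.9%, Coastal Air 335/590 = 56.8% → BlueJet
BlueJet wins overall and in every route group — no reversal.

Yes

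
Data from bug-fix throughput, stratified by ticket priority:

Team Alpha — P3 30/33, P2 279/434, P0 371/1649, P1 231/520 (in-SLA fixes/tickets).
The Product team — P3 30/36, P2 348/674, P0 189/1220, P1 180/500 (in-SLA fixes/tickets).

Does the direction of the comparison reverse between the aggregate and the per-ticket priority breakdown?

P3: Team Alpha 30/33 = 90.9%, the Product team 30/36 = 83.3% → Team Alpha
P2: Team Alpha 279/434 = 64.3%, the Product team 348/674 = 51.6% → Team Alpha
P0: Team Alpha 371/1649 = 22.5%, the Product team 189/1220 = 15.5% → Team Alpha
P1: Team Alpha 231/520 = 44.4%, the Product team 180/500 = 36.0% → Team Alpha
Overall: Team Alpha 911/2636 = 34.6%, the Product team 747/2430 = 30.7% → Team Alpha
Team Alpha wins overall and in every ticket group — no reversal.

No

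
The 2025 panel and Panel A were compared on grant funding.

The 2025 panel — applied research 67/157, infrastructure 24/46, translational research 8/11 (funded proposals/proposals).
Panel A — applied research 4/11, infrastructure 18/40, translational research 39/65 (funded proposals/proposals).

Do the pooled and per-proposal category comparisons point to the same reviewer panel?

Applied research: the 2025 panel 67/157 = 42.7%, Panel A 4/11 = 36.4% → the 2025 panel
Infrastructure: the 2025 panel 24/46 = 52.2%, Panel A 18/40 = 45.0% → the 2025 panel
Translational research: the 2025 panel 8/11 = 72.7%, Panel A 39/65 = 60.0% → the 2025 panel
Overall: the 2025 panel 99/214 = 46.3%, Panel A 61/116 = 52.6% → Panel A
The 2025 panel wins each proposal group but Panel A wins overall — the comparison reverses. The 2025 panel's proposals skew toward applied research, which has a lower base rate.

No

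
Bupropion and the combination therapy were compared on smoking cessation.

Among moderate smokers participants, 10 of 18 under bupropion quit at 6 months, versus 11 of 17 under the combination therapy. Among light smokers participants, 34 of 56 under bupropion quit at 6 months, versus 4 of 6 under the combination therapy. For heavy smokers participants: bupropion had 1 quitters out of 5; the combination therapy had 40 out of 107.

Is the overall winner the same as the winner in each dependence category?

Moderate smokers: bupropion 10/18 = 55.6%, the combination therapy 11/17 = 64.7% → the combination therapy
Light smokers: bupropion 34/56 = 60.7%, the combination therapy 4/6 = 66.7% → the combination therapy
Heavy smokers: bupropion 1/5 = 20.0%, the combination therapy 40/107 = 37.4% → the combination therapy
Overall: bupropion 45/79 = 57.0%, the combination therapy 55/130 = 42.3% → bupropion
The combination therapy wins each dependence group but bupropion wins overall — the comparison reverses. The combination therapy's participants skew toward heavy smokers, which has a lower base rate.

No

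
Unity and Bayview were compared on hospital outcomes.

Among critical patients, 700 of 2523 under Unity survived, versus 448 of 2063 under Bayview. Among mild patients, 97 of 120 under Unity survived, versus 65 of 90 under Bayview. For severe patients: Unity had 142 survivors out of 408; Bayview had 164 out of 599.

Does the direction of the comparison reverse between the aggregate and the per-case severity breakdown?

Critical: Unity 700/2523 = 27.7%, Bayview 448/2063 = 21.7% → Unity
Mild: Unity 97/120 = 80.8%, Bayview 65/90 = 72.2% → Unity
Severe: Unity 142/408 = 34.8%, Bayview 164/599 = 27.4% → Unity
Overall: Unity 939/3051 = 30.8%, Bayview 677/2752 = 24.6% → Unity
Unity wins overall and in every case group — no reversal.

No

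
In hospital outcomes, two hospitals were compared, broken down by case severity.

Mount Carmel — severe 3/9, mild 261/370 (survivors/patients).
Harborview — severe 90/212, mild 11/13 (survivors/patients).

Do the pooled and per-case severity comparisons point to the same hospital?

No

Severe: Mount Carmel 3/9 = 33.3%, Harborview 90/212 = 42.5% → Harborview
Mild: Mount Carmel 261/370 = 70.5%, Harborview 11/13 = 84.6% → Harborview
Overall: Mount Carmel 264/379 = 69.7%, Harborview 101/225 = 44.9% → Mount Carmel
Harborview wins each case group but Mount Carmel wins overall — the comparison reverses. Harborview's patients skew toward severe, which has a lower base rate.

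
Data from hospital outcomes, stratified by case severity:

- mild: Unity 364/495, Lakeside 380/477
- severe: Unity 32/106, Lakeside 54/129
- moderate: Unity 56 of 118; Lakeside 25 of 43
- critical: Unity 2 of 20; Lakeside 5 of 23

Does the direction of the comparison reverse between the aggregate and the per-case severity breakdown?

Mild: Unity 364/495 = 73.5%, Lakeside 380/477 = 79.7% → Lakeside
Severe: Unity 32/106 = 30.2%, Lakeside 54/129 = 41.9% → Lakeside
Moderate: Unity 56/118 = 47.5%, Lakeside 25/43 = 58.1% → Lakeside
Critical: Unity 2/20 = 10.0%, Lakeside 5/23 = 21.7% → Lakeside
Overall: Unity 454/739 = 61.4%, Lakeside 464/672 = 69.0% → Lakeside
Lakeside wins overall and in every case group — no reversal.

No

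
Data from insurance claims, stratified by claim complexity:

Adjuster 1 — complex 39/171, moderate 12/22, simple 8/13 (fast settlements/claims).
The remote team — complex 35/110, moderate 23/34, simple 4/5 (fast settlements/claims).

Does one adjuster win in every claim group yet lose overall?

No

Complex: Adjuster 1 39/171 = 22.8%, the remote team 35/110 = 31.8% → the remote team
Moderate: Adjuster 1 12/22 = 54.5%, the remote team 23/34 = 67.6% → the remote team
Simple: Adjuster 1 8/13 = 61.5%, the remote team 4/5 = 80.0% → the remote team
Overall: Adjuster 1 59/206 = 28.6%, the remote team 62/149 = 41.6% → the remote team
The remote team wins overall and in every claim group — no reversal.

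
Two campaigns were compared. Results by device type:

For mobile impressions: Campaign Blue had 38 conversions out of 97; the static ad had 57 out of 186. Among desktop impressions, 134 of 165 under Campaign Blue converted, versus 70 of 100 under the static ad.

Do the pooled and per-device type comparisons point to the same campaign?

Mobile: Campaign Blue 38/97 = 39.2%, the static ad 57/186 = 30.6% → Campaign Blue
Desktop: Campaign Blue 134/165 = 81.2%, the static ad 70/100 = 70.0% → Campaign Blue
Overall: Campaign Blue 172/262 = 65.6%, the static ad 127/286 = 44.4% → Campaign Blue
Campaign Blue wins overall and in every device group — no reversal.

Yes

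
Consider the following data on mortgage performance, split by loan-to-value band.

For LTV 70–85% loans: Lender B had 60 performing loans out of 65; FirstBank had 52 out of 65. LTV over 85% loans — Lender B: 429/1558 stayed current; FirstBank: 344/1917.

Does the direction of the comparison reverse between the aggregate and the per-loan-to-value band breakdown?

No

LTV 70–85%: Lender B 60/65 = 92.3%, FirstBank 52/65 = 80.0% → Lender B
LTV over 85%: Lender B 429/1558 = 27.5%, FirstBank 344/1917 = 17.9% → Lender B
Overall: Lender B 489/1623 = 30.1%, FirstBank 396/1982 = 20.0% → Lender B
Lender B wins overall and in every loan-to-value group — no reversal.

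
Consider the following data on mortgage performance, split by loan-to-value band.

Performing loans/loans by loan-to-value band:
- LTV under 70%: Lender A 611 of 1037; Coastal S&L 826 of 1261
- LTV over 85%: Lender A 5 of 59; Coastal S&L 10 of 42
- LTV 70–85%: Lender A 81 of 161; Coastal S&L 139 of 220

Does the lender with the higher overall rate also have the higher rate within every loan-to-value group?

Yes

LTV under 70%: Lender A 611/1037 = 58.9%, Coastal S&L 826/1261 = 65.5% → Coastal S&L
LTV over 85%: Lender A 5/59 = 8.5%, Coastal S&L 10/42 = 23.8% → Coastal S&L
LTV 70–85%: Lender A 81/161 = 50.3%, Coastal S&L 139/220 = 63.2% → Coastal S&L
Overall: Lender A 697/1257 = 55.4%, Coastal S&L 975/1523 = 64.0% → Coastal S&L
Coastal S&L wins overall and in every loan-to-value group — no reversal.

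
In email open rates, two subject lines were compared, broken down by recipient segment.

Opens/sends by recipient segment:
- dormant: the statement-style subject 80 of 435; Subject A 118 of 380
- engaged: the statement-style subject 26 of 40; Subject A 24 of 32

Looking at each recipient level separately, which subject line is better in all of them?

Subject A

Dormant: the statement-style subject 80/435 = 18.4%, Subject A 118/380 = 31.1% → Subject A
Engaged: the statement-style subject 26/40 = 65.0%, Subject A 24/32 = 75.0% → Subject A
Subject A has the higher rate in both groups.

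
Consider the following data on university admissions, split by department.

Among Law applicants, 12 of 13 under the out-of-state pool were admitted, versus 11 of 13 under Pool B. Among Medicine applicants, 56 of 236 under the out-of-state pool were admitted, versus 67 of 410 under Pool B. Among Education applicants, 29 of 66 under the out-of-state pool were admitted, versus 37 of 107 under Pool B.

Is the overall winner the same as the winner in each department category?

Law: the out-of-state pool 12/13 = 92.3%, Pool B 11/13 = 84.6% → the out-of-state pool
Medicine: the out-of-state pool 56/236 = 23.7%, Pool B 67/410 = 16.3% → the out-of-state pool
Education: the out-of-state pool 29/66 = 43.9%, Pool B 37/107 = 34.6% → the out-of-state pool
Overall: the out-of-state pool 97/315 = 30.8%, Pool B 115/530 = 21.7% → the out-of-state pool
The out-of-state pool wins overall and in every department group — no reversal.

Yes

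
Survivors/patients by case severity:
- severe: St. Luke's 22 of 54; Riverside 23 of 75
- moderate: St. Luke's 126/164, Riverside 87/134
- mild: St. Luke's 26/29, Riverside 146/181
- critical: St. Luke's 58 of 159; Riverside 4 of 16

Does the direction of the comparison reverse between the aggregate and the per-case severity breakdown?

Yes

Severe: St. Luke's 22/54 = 40.7%, Riverside 23/75 = 30.7% → St. Luke's
Moderate: St. Luke's 126/164 = 76.8%, Riverside 87/134 = 64.9% → St. Luke's
Mild: St. Luke's 26/29 = 89.7%, Riverside 146/181 = 80.7% → St. Luke's
Critical: St. Luke's 58/159 = 36.5%, Riverside 4/16 = 25.0% → St. Luke's
Overall: St. Luke's 232/406 = 57.1%, Riverside 260/406 = 64.0% → Riverside
St. Luke's wins each case group but Riverside wins overall — the comparison reverses. St. Luke's's patients skew toward critical, which has a lower base rate.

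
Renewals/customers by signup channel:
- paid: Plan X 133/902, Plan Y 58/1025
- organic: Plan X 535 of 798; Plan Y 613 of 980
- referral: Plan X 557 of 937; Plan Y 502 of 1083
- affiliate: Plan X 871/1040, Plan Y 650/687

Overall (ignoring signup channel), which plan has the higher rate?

Plan X

Paid: Plan X 133/902 = 14.7%, Plan Y 58/1025 = 5.7% → Plan X
Organic: Plan X 535/798 = 67.0%, Plan Y 613/980 = 62.6% → Plan X
Referral: Plan X 557/937 = 59.4%, Plan Y 502/1083 = 46.4% → Plan X
Affiliate: Plan X 871/1040 = 83.8%, Plan Y 650/687 = 94.6% → Plan Y
Overall: Plan X 2096/3677 = 57.0%, Plan Y 1823/3775 = 48.3% → Plan X
(Neither sweeps every signup group, but Plan X has the higher pooled rate.)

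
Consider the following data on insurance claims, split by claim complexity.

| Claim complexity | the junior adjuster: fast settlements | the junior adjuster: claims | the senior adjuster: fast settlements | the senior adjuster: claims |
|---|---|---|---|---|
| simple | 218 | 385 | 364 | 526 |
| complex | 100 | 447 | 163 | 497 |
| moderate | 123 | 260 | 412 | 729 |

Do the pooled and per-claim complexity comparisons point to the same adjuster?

Yes

Simple: the junior adjuster 218/385 = 56.6%, the senior adjuster 364/526 = 69.2% → the senior adjuster
Complex: the junior adjuster 100/447 = 22.4%, the senior adjuster 163/497 = 32.8% → the senior adjuster
Moderate: the junior adjuster 123/260 = 47.3%, the senior adjuster 412/729 = 56.5% → the senior adjuster
Overall: the junior adjuster 441/1092 = 40.4%, the senior adjuster 939/1752 = 53.6% → the senior adjuster
The senior adjuster wins overall and in every claim group — no reversal.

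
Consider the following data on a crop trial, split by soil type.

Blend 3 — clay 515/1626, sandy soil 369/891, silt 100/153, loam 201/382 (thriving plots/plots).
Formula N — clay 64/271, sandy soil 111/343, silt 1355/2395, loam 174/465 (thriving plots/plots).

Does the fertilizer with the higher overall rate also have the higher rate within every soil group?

Clay: Blend 3 515/1626 = 31.7%, Formula N 64/271 = 23.6% → Blend 3
Sandy soil: Blend 3 369/891 = 41.4%, Formula N 111/343 = 32.4% → Blend 3
Silt: Blend 3 100/153 = 65.4%, Formula N 1355/2395 = 56.6% → Blend 3
Loam: Blend 3 201/382 = 52.6%, Formula N 174/465 = 37.4% → Blend 3
Overall: Blend 3 1185/3052 = 38.8%, Formula N 1704/3474 = 49.1% → Formula N
Blend 3 wins each soil group but Formula N wins overall — the comparison reverses. Blend 3's plots skew toward clay, which has a lower base rate.

No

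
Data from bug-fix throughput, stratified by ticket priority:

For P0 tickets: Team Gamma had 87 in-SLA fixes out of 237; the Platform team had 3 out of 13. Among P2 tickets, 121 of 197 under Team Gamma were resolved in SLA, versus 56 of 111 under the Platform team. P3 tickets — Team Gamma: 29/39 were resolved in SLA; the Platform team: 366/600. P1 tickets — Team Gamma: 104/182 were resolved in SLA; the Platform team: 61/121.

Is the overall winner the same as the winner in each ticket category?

P0: Team Gamma 87/237 = 36.7%, the Platform team 3/13 = 23.1% → Team Gamma
P2: Team Gamma 121/197 = 61.4%, the Platform team 56/111 = 50.5% → Team Gamma
P3: Team Gamma 29/39 = 74.4%, the Platform team 366/600 = 61.0% → Team Gamma
P1: Team Gamma 104/182 = 57.1%, the Platform team 61/121 = 50.4% → Team Gamma
Overall: Team Gamma 341/655 = 52.1%, the Platform team 486/845 = 57.5% → the Platform team
Team Gamma wins each ticket group but the Platform team wins overall — the comparison reverses. Team Gamma's tickets skew toward P0, which has a lower base rate.

No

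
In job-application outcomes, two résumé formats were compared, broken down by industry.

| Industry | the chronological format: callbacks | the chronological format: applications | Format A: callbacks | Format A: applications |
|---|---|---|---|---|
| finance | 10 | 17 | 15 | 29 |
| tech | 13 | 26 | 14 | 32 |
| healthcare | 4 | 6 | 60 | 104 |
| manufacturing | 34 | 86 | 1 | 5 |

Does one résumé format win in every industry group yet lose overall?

Yes

Finance: the chronological format 10/17 = 58.8%, Format A 15/29 = 51.7% → the chronological format
Tech: the chronological format 13/26 = 50.0%, Format A 14/32 = 43.8% → the chronological format
Healthcare: the chronological format 4/6 = 66.7%, Format A 60/104 = 57.7% → the chronological format
Manufacturing: the chronological format 34/86 = 39.5%, Format A 1/5 = 20.0% → the chronological format
Overall: the chronological format 61/135 = 45.2%, Format A 90/170 = 52.9% → Format A
The chronological format wins each industry group but Format A wins overall — the comparison reverses. The chronological format's applications skew toward manufacturing, which has a lower base rate.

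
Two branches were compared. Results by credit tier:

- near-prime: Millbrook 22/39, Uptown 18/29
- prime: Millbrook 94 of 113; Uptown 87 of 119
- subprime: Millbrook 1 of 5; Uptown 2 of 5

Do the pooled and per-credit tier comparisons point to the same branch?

Near-prime: Millbrook 22/39 = 56.4%, Uptown 18/29 = 62.1% → Uptown
Prime: Millbrook 94/113 = 83.2%, Uptown 87/119 = 73.1% → Millbrook
Subprime: Millbrook 1/5 = 20.0%, Uptown 2/5 = 40.0% → Uptown
Overall: Millbrook 117/157 = 74.5%, Uptown 107/153 = 69.9% → Millbrook
Neither sweeps: Millbrook wins 1 of 3 groups, Uptown wins 2. Millbrook wins overall but not every group — no Simpson reversal.

No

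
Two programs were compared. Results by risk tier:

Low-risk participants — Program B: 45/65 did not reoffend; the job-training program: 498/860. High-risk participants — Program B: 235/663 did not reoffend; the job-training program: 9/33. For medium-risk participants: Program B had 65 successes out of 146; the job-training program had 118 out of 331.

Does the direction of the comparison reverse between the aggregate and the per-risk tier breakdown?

Yes

Low-risk: Program B 45/65 = 69.2%, the job-training program 498/860 = 57.9% → Program B
High-risk: Program B 235/663 = 35.4%, the job-training program 9/33 = 27.3% → Program B
Medium-risk: Program B 65/146 = 44.5%, the job-training program 118/331 = 35.6% → Program B
Overall: Program B 345/874 = 39.5%, the job-training program 625/1224 = 51.1% → the job-training program
Program B wins each risk group but the job-training program wins overall — the comparison reverses. Program B's participants skew toward high-risk, which has a lower base rate.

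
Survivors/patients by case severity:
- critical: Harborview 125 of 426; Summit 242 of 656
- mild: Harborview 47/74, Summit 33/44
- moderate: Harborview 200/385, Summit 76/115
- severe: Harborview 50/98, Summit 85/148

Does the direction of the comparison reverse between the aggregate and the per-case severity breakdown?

No

Critical: Harborview 125/426 = 29.3%, Summit 242/656 = 36.9% → Summit
Mild: Harborview 47/74 = 63.5%, Summit 33/44 = 75.0% → Summit
Moderate: Harborview 200/385 = 51.9%, Summit 76/115 = 66.1% → Summit
Severe: Harborview 50/98 = 51.0%, Summit 85/148 = 57.4% → Summit
Overall: Harborview 422/983 = 42.9%, Summit 436/963 = 45.3% → Summit
Summit wins overall and in every case group — no reversal.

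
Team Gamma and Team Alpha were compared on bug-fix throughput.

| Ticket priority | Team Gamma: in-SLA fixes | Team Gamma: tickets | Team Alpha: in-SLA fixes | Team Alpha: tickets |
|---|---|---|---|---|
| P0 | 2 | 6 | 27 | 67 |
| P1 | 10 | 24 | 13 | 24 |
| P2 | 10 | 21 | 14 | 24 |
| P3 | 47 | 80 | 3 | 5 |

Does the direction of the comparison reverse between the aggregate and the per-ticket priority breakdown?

P0: Team Gamma 2/6 = 33.3%, Team Alpha 27/67 = 40.3% → Team Alpha
P1: Team Gamma 10/24 = 41.7%, Team Alpha 13/24 = 54.2% → Team Alpha
P2: Team Gamma 10/21 = 47.6%, Team Alpha 14/24 = 58.3% → Team Alpha
P3: Team Gamma 47/80 = 58.8%, Team Alpha 3/5 = 60.0% → Team Alpha
Overall: Team Gamma 69/131 = 52.7%, Team Alpha 57/120 = 47.5% → Team Gamma
Team Alpha wins each ticket group but Team Gamma wins overall — the comparison reverses. Team Alpha's tickets skew toward P0, which has a lower base rate.

Yes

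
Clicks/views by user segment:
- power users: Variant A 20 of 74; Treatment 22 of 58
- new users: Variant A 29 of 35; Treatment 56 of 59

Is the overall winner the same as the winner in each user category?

Power users: Variant A 20/74 = 27.0%, Treatment 22/58 = 37.9% → Treatment
New users: Variant A 29/35 = 82.9%, Treatment 56/59 = 94.9% → Treatment
Overall: Variant A 49/109 = 45.0%, Treatment 78/117 = 66.7% → Treatment
Treatment wins overall and in every user group — no reversal.

Yes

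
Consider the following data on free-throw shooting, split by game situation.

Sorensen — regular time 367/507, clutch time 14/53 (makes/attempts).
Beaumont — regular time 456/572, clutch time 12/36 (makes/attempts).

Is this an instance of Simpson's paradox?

Regular time: Sorensen 367/507 = 72.4%, Beaumont 456/572 = 79.7% → Beaumont
Clutch time: Sorensen 14/53 = 26.4%, Beaumont 12/36 = 33.3% → Beaumont
Overall: Sorensen 381/560 = 68.0%, Beaumont 468/608 = 77.0% → Beaumont
Beaumont wins overall and in every game group — no reversal.

No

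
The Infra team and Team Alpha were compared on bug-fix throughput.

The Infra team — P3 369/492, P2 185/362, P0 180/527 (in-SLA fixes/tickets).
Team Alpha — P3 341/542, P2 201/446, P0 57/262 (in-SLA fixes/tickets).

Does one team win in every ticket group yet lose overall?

No

P3: the Infra team 369/492 = 75.0%, Team Alpha 341/542 = 62.9% → the Infra team
P2: the Infra team 185/362 = 51.1%, Team Alpha 201/446 = 45.1% → the Infra team
P0: the Infra team 180/527 = 34.2%, Team Alpha 57/262 = 21.8% → the Infra team
Overall: the Infra team 734/1381 = 53.1%, Team Alpha 599/1250 = 47.9% → the Infra team
The Infra team wins overall and in every ticket group — no reversal.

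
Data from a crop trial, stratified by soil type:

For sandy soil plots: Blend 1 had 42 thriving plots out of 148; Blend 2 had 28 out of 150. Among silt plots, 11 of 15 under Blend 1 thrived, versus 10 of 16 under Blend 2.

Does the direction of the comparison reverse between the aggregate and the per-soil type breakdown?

Sandy soil: Blend 1 42/148 = 28.4%, Blend 2 28/150 = 18.7% → Blend 1
Silt: Blend 1 11/15 = 73.3%, Blend 2 10/16 = 62.5% → Blend 1
Overall: Blend 1 53/163 = 32.5%, Blend 2 38/166 = 22.9% → Blend 1
Blend 1 wins overall and in every soil group — no reversal.

No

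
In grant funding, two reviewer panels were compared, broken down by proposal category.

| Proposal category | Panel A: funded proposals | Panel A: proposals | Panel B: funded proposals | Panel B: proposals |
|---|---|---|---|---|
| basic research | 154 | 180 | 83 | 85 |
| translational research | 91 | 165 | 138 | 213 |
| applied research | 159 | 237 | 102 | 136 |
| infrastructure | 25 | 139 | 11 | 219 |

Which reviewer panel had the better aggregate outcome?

Basic research: Panel A 154/180 = 85.6%, Panel B 83/85 = 97.6% → Panel B
Translational research: Panel A 91/165 = 55.2%, Panel B 138/213 = 64.8% → Panel B
Applied research: Panel A 159/237 = 67.1%, Panel B 102/136 = 75.0% → Panel B
Infrastructure: Panel A 25/139 = 18.0%, Panel B 11/219 = 5.0% → Panel A
Overall: Panel A 429/721 = 59.5%, Panel B 334/653 = 51.1% → Panel A
(Neither sweeps every proposal group, but Panel A has the higher pooled rate.)

Panel A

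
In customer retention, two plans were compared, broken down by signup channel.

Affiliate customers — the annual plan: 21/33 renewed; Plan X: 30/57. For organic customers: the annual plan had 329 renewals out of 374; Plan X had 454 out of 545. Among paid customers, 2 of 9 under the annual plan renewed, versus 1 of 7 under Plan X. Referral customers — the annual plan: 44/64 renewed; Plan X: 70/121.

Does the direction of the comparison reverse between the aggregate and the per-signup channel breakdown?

Affiliate: the annual plan 21/33 = 63.6%, Plan X 30/57 = 52.6% → the annual plan
Organic: the annual plan 329/374 = 88.0%, Plan X 454/545 = 83.3% → the annual plan
Paid: the annual plan 2/9 = 22.2%, Plan X 1/7 = 14.3% → the annual plan
Referral: the annual plan 44/64 = 68.8%, Plan X 70/121 = 57.9% → the annual plan
Overall: the annual plan 396/480 = 82.5%, Plan X 555/730 = 76.0% → the annual plan
The annual plan wins overall and in every signup group — no reversal.

No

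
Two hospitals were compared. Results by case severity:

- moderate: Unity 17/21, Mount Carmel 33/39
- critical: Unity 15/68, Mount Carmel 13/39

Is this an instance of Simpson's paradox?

Moderate: Unity 17/21 = 81.0%, Mount Carmel 33/39 = 84.6% → Mount Carmel
Critical: Unity 15/68 = 22.1%, Mount Carmel 13/39 = 33.3% → Mount Carmel
Overall: Unity 32/89 = 36.0%, Mount Carmel 46/78 = 59.0% → Mount Carmel
Mount Carmel wins overall and in every case group — no reversal.

No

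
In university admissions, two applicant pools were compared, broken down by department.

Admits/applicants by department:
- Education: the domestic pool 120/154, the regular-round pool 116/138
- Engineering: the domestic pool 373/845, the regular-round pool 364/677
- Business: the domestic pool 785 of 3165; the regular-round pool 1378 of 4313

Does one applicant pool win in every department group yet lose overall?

No

Education: the domestic pool 120/154 = 77.9%, the regular-round pool 116/138 = 84.1% → the regular-round pool
Engineering: the domestic pool 373/845 = 44.1%, the regular-round pool 364/677 = 53.8% → the regular-round pool
Business: the domestic pool 785/3165 = 24.8%, the regular-round pool 1378/4313 = 31.9% → the regular-round pool
Overall: the domestic pool 1278/4164 = 30.7%, the regular-round pool 1858/5128 = 36.2% → the regular-round pool
The regular-round pool wins overall and in every department group — no reversal.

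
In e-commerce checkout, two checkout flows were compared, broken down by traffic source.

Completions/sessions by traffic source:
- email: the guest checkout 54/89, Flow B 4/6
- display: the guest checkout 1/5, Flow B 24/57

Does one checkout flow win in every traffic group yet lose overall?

Email: the guest checkout 54/89 = 60.7%, Flow B 4/6 = 66.7% → Flow B
Display: the guest checkout 1/5 = 20.0%, Flow B 24/57 = 42.1% → Flow B
Overall: the guest checkout 55/94 = 58.5%, Flow B 28/63 = 44.4% → the guest checkout
Flow B wins each traffic group but the guest checkout wins overall — the comparison reverses. Flow B's sessions skew toward display, which has a lower base rate.

Yes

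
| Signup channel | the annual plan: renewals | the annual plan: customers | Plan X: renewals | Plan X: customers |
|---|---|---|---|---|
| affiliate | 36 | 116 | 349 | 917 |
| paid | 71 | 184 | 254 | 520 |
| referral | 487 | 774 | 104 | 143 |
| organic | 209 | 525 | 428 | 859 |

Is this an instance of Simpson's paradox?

Yes

Affiliate: the annual plan 36/116 = 31.0%, Plan X 349/917 = 38.1% → Plan X
Paid: the annual plan 71/184 = 38.6%, Plan X 254/520 = 48.8% → Plan X
Referral: the annual plan 487/774 = 62.9%, Plan X 104/143 = 72.7% → Plan X
Organic: the annual plan 209/525 = 39.8%, Plan X 428/859 = 49.8% → Plan X
Overall: the annual plan 803/1599 = 50.2%, Plan X 1135/2439 = 46.5% → the annual plan
Plan X wins each signup group but the annual plan wins overall — the comparison reverses. Plan X's customers skew toward affiliate, which has a lower base rate.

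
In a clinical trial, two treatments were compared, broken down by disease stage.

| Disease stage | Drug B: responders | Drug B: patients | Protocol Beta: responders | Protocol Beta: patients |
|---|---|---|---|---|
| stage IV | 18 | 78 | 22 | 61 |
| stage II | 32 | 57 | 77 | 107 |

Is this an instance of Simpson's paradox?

No

Stage IV: Drug B 18/78 = 23.1%, Protocol Beta 22/61 = 36.1% → Protocol Beta
Stage II: Drug B 32/57 = 56.1%, Protocol Beta 77/107 = 72.0% → Protocol Beta
Overall: Drug B 50/135 = 37.0%, Protocol Beta 99/168 = 58.9% → Protocol Beta
Protocol Beta wins overall and in every disease group — no reversal.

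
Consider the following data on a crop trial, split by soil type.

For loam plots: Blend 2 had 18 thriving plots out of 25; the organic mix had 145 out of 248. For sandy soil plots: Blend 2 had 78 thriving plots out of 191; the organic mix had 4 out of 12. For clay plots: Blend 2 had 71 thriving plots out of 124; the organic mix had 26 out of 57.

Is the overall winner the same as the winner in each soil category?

No

Loam: Blend 2 18/25 = 72.0%, the organic mix 145/248 = 58.5% → Blend 2
Sandy soil: Blend 2 78/191 = 40.8%, the organic mix 4/12 = 33.3% → Blend 2
Clay: Blend 2 71/124 = 57.3%, the organic mix 26/57 = 45.6% → Blend 2
Overall: Blend 2 167/340 = 49.1%, the organic mix 175/317 = 55.2% → the organic mix
Blend 2 wins each soil group but the organic mix wins overall — the comparison reverses. Blend 2's plots skew toward sandy soil, which has a lower base rate.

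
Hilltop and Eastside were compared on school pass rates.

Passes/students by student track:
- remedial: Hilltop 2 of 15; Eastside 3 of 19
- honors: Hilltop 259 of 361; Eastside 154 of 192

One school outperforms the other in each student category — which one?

Remedial: Hilltop 2/15 = 13.3%, Eastside 3/19 = 15.8% → Eastside
Honors: Hilltop 259/361 = 71.7%, Eastside 154/192 = 80.2% → Eastside
Eastside has the higher rate in both groups.

Eastside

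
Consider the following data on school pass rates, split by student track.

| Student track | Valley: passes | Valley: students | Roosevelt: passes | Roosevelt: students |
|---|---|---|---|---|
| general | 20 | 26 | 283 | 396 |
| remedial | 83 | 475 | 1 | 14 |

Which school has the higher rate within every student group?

General: Valley 20/26 = 76.9%, Roosevelt 283/396 = 71.5% → Valley
Remedial: Valley 83/475 = 17.5%, Roosevelt 1/14 = 7.1% → Valley
Valley has the higher rate in both groups.

Valley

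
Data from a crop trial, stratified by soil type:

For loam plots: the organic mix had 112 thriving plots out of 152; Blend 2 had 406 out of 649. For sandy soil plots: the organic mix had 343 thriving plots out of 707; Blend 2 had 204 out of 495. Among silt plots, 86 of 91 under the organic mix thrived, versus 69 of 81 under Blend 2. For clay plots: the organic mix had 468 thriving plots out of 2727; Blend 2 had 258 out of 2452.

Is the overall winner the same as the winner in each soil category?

Yes

Loam: the organic mix 112/152 = 73.7%, Blend 2 406/649 = 62.6% → the organic mix
Sandy soil: the organic mix 343/707 = 48.5%, Blend 2 204/495 = 41.2% → the organic mix
Silt: the organic mix 86/91 = 94.5%, Blend 2 69/81 = 85.2% → the organic mix
Clay: the organic mix 468/2727 = 17.2%, Blend 2 258/2452 = 10.5% → the organic mix
Overall: the organic mix 1009/3677 = 27.4%, Blend 2 937/3677 = 25.5% → the organic mix
The organic mix wins overall and in every soil group — no reversal.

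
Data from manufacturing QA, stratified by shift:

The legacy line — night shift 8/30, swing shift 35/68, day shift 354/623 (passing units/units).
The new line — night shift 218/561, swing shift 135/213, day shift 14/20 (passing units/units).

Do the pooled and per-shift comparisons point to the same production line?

No

Night shift: the legacy line 8/30 = 26.7%, the new line 218/561 = 38.9% → the new line
Swing shift: the legacy line 35/68 = 51.5%, the new line 135/213 = 63.4% → the new line
Day shift: the legacy line 354/623 = 56.8%, the new line 14/20 = 70.0% → the new line
Overall: the legacy line 397/721 = 55.1%, the new line 367/794 = 46.2% → the legacy line
The new line wins each shift group but the legacy line wins overall — the comparison reverses. The new line's units skew toward night shift, which has a lower base rate.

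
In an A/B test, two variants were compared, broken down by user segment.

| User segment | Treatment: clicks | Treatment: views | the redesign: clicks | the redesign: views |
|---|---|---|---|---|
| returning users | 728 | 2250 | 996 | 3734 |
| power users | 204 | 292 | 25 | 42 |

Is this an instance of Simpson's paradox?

No

Returning users: Treatment 728/2250 = 32.4%, the redesign 996/3734 = 26.7% → Treatment
Power users: Treatment 204/292 = 69.9%, the redesign 25/42 = 59.5% → Treatment
Overall: Treatment 932/2542 = 36.7%, the redesign 1021/3776 = 27.0% → Treatment
Treatment wins overall and in every user group — no reversal.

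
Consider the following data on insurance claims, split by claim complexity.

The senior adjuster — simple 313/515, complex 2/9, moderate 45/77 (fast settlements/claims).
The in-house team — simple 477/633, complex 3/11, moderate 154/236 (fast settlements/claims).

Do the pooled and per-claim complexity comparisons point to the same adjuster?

Simple: the senior adjuster 313/515 = 60.8%, the in-house team 477/633 = 75.4% → the in-house team
Complex: the senior adjuster 2/9 = 22.2%, the in-house team 3/11 = 27.3% → the in-house team
Moderate: the senior adjuster 45/77 = 58.4%, the in-house team 154/236 = 65.3% → the in-house team
Overall: the senior adjuster 360/601 = 59.9%, the in-house team 634/880 = 72.0% → the in-house team
The in-house team wins overall and in every claim group — no reversal.

Yes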